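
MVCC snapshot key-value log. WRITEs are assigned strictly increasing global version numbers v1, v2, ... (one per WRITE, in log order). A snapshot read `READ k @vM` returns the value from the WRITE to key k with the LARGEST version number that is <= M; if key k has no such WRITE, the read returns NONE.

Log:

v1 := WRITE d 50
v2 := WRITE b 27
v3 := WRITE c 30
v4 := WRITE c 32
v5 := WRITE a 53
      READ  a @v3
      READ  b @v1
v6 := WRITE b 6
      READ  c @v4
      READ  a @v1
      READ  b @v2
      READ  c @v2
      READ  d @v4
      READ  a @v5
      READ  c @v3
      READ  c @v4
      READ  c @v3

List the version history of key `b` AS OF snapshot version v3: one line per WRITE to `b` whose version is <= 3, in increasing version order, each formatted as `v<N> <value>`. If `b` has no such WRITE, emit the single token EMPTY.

Scan writes for key=b with version <= 3:
  v1 WRITE d 50 -> skip
  v2 WRITE b 27 -> keep
  v3 WRITE c 30 -> skip
  v4 WRITE c 32 -> skip
  v5 WRITE a 53 -> skip
  v6 WRITE b 6 -> drop (> snap)
Collected: [(2, 27)]

Answer: v2 27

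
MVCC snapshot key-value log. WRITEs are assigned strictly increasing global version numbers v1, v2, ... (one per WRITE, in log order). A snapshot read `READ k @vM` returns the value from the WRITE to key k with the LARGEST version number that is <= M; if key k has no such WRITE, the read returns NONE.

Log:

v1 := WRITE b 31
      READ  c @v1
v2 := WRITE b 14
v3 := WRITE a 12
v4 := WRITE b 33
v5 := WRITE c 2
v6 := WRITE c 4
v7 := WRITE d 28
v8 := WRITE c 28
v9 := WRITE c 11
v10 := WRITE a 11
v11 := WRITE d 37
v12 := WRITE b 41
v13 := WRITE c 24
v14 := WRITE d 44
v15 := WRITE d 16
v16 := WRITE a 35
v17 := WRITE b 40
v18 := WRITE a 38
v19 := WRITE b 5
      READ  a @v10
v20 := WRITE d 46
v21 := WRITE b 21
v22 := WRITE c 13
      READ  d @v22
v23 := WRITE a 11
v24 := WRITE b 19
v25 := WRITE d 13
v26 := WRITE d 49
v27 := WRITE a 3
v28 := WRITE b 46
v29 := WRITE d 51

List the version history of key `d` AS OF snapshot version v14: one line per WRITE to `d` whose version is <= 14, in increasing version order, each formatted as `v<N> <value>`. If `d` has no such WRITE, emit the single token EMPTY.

Scan writes for key=d with version <= 14:
  v1 WRITE b 31 -> skip
  v2 WRITE b 14 -> skip
  v3 WRITE a 12 -> skip
  v4 WRITE b 33 -> skip
  v5 WRITE c 2 -> skip
  v6 WRITE c 4 -> skip
  v7 WRITE d 28 -> keep
  v8 WRITE c 28 -> skip
  v9 WRITE c 11 -> skip
  v10 WRITE a 11 -> skip
  v11 WRITE d 37 -> keep
  v12 WRITE b 41 -> skip
  v13 WRITE c 24 -> skip
  v14 WRITE d 44 -> keep
  v15 WRITE d 16 -> drop (> snap)
  v16 WRITE a 35 -> skip
  v17 WRITE b 40 -> skip
  v18 WRITE a 38 -> skip
  v19 WRITE b 5 -> skip
  v20 WRITE d 46 -> drop (> snap)
  v21 WRITE b 21 -> skip
  v22 WRITE c 13 -> skip
  v23 WRITE a 11 -> skip
  v24 WRITE b 19 -> skip
  v25 WRITE d 13 -> drop (> snap)
  v26 WRITE d 49 -> drop (> snap)
  v27 WRITE a 3 -> skip
  v28 WRITE b 46 -> skip
  v29 WRITE d 51 -> drop (> snap)
Collected: [(7, 28), (11, 37), (14, 44)]

Answer: v7 28
v11 37
v14 44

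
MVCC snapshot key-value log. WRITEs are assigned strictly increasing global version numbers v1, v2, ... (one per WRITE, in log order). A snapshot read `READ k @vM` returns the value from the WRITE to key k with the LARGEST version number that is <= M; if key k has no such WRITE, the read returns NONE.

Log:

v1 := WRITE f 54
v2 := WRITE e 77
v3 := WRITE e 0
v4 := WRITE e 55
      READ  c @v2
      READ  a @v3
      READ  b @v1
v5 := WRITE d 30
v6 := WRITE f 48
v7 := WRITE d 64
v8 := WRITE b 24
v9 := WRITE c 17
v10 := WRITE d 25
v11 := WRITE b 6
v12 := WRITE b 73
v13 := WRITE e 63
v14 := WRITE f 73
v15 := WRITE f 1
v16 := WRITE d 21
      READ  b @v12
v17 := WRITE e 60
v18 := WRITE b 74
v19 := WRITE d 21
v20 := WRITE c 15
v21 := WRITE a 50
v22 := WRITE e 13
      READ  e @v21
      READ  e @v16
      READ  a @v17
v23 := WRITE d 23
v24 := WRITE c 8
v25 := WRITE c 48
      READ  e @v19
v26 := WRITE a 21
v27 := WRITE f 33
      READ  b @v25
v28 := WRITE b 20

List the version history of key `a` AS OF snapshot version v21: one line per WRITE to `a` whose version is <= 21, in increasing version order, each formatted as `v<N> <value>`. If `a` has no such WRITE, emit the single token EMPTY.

Answer: v21 50

Derivation:
Scan writes for key=a with version <= 21:
  v1 WRITE f 54 -> skip
  v2 WRITE e 77 -> skip
  v3 WRITE e 0 -> skip
  v4 WRITE e 55 -> skip
  v5 WRITE d 30 -> skip
  v6 WRITE f 48 -> skip
  v7 WRITE d 64 -> skip
  v8 WRITE b 24 -> skip
  v9 WRITE c 17 -> skip
  v10 WRITE d 25 -> skip
  v11 WRITE b 6 -> skip
  v12 WRITE b 73 -> skip
  v13 WRITE e 63 -> skip
  v14 WRITE f 73 -> skip
  v15 WRITE f 1 -> skip
  v16 WRITE d 21 -> skip
  v17 WRITE e 60 -> skip
  v18 WRITE b 74 -> skip
  v19 WRITE d 21 -> skip
  v20 WRITE c 15 -> skip
  v21 WRITE a 50 -> keep
  v22 WRITE e 13 -> skip
  v23 WRITE d 23 -> skip
  v24 WRITE c 8 -> skip
  v25 WRITE c 48 -> skip
  v26 WRITE a 21 -> drop (> snap)
  v27 WRITE f 33 -> skip
  v28 WRITE b 20 -> skip
Collected: [(21, 50)]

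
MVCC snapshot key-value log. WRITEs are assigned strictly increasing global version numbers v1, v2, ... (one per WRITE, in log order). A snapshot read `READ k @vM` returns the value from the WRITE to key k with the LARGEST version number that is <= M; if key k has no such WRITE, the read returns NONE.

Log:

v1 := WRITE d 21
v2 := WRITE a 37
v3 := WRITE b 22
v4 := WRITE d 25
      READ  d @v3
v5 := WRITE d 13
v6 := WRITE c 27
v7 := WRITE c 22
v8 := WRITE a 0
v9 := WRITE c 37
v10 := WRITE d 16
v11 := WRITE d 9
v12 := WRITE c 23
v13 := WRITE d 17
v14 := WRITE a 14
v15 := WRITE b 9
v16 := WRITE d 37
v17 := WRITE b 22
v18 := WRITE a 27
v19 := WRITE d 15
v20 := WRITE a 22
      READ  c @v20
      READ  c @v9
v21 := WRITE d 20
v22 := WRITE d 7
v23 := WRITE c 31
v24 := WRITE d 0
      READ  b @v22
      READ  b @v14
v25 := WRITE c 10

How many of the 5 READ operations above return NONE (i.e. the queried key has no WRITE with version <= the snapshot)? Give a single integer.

v1: WRITE d=21  (d history now [(1, 21)])
v2: WRITE a=37  (a history now [(2, 37)])
v3: WRITE b=22  (b history now [(3, 22)])
v4: WRITE d=25  (d history now [(1, 21), (4, 25)])
READ d @v3: history=[(1, 21), (4, 25)] -> pick v1 -> 21
v5: WRITE d=13  (d history now [(1, 21), (4, 25), (5, 13)])
v6: WRITE c=27  (c history now [(6, 27)])
v7: WRITE c=22  (c history now [(6, 27), (7, 22)])
v8: WRITE a=0  (a history now [(2, 37), (8, 0)])
v9: WRITE c=37  (c history now [(6, 27), (7, 22), (9, 37)])
v10: WRITE d=16  (d history now [(1, 21), (4, 25), (5, 13), (10, 16)])
v11: WRITE d=9  (d history now [(1, 21), (4, 25), (5, 13), (10, 16), (11, 9)])
v12: WRITE c=23  (c history now [(6, 27), (7, 22), (9, 37), (12, 23)])
v13: WRITE d=17  (d history now [(1, 21), (4, 25), (5, 13), (10, 16), (11, 9), (13, 17)])
v14: WRITE a=14  (a history now [(2, 37), (8, 0), (14, 14)])
v15: WRITE b=9  (b history now [(3, 22), (15, 9)])
v16: WRITE d=37  (d history now [(1, 21), (4, 25), (5, 13), (10, 16), (11, 9), (13, 17), (16, 37)])
v17: WRITE b=22  (b history now [(3, 22), (15, 9), (17, 22)])
v18: WRITE a=27  (a history now [(2, 37), (8, 0), (14, 14), (18, 27)])
v19: WRITE d=15  (d history now [(1, 21), (4, 25), (5, 13), (10, 16), (11, 9), (13, 17), (16, 37), (19, 15)])
v20: WRITE a=22  (a history now [(2, 37), (8, 0), (14, 14), (18, 27), (20, 22)])
READ c @v20: history=[(6, 27), (7, 22), (9, 37), (12, 23)] -> pick v12 -> 23
READ c @v9: history=[(6, 27), (7, 22), (9, 37), (12, 23)] -> pick v9 -> 37
v21: WRITE d=20  (d history now [(1, 21), (4, 25), (5, 13), (10, 16), (11, 9), (13, 17), (16, 37), (19, 15), (21, 20)])
v22: WRITE d=7  (d history now [(1, 21), (4, 25), (5, 13), (10, 16), (11, 9), (13, 17), (16, 37), (19, 15), (21, 20), (22, 7)])
v23: WRITE c=31  (c history now [(6, 27), (7, 22), (9, 37), (12, 23), (23, 31)])
v24: WRITE d=0  (d history now [(1, 21), (4, 25), (5, 13), (10, 16), (11, 9), (13, 17), (16, 37), (19, 15), (21, 20), (22, 7), (24, 0)])
READ b @v22: history=[(3, 22), (15, 9), (17, 22)] -> pick v17 -> 22
READ b @v14: history=[(3, 22), (15, 9), (17, 22)] -> pick v3 -> 22
v25: WRITE c=10  (c history now [(6, 27), (7, 22), (9, 37), (12, 23), (23, 31), (25, 10)])
Read results in order: ['21', '23', '37', '22', '22']
NONE count = 0

Answer: 0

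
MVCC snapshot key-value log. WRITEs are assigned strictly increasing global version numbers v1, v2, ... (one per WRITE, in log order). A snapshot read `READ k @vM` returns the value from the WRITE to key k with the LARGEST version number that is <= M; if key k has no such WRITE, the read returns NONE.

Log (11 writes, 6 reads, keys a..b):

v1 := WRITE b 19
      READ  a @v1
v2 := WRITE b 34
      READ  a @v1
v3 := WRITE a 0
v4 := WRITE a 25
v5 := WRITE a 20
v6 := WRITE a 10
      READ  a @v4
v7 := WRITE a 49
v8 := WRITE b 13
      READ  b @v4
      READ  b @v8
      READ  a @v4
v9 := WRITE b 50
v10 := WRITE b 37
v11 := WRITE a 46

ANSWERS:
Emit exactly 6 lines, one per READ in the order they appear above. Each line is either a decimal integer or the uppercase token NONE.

Answer: NONE
NONE
25
34
13
25

Derivation:
v1: WRITE b=19  (b history now [(1, 19)])
READ a @v1: history=[] -> no version <= 1 -> NONE
v2: WRITE b=34  (b history now [(1, 19), (2, 34)])
READ a @v1: history=[] -> no version <= 1 -> NONE
v3: WRITE a=0  (a history now [(3, 0)])
v4: WRITE a=25  (a history now [(3, 0), (4, 25)])
v5: WRITE a=20  (a history now [(3, 0), (4, 25), (5, 20)])
v6: WRITE a=10  (a history now [(3, 0), (4, 25), (5, 20), (6, 10)])
READ a @v4: history=[(3, 0), (4, 25), (5, 20), (6, 10)] -> pick v4 -> 25
v7: WRITE a=49  (a history now [(3, 0), (4, 25), (5, 20), (6, 10), (7, 49)])
v8: WRITE b=13  (b history now [(1, 19), (2, 34), (8, 13)])
READ b @v4: history=[(1, 19), (2, 34), (8, 13)] -> pick v2 -> 34
READ b @v8: history=[(1, 19), (2, 34), (8, 13)] -> pick v8 -> 13
READ a @v4: history=[(3, 0), (4, 25), (5, 20), (6, 10), (7, 49)] -> pick v4 -> 25
v9: WRITE b=50  (b history now [(1, 19), (2, 34), (8, 13), (9, 50)])
v10: WRITE b=37  (b history now [(1, 19), (2, 34), (8, 13), (9, 50), (10, 37)])
v11: WRITE a=46  (a history now [(3, 0), (4, 25), (5, 20), (6, 10), (7, 49), (11, 46)])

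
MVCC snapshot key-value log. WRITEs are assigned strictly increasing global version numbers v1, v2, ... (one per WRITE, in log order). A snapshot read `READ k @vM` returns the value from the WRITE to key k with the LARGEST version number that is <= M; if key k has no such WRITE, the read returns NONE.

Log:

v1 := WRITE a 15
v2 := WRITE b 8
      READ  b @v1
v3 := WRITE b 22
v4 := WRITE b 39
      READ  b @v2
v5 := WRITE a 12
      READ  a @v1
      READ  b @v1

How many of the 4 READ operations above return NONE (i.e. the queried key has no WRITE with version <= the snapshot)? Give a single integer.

v1: WRITE a=15  (a history now [(1, 15)])
v2: WRITE b=8  (b history now [(2, 8)])
READ b @v1: history=[(2, 8)] -> no version <= 1 -> NONE
v3: WRITE b=22  (b history now [(2, 8), (3, 22)])
v4: WRITE b=39  (b history now [(2, 8), (3, 22), (4, 39)])
READ b @v2: history=[(2, 8), (3, 22), (4, 39)] -> pick v2 -> 8
v5: WRITE a=12  (a history now [(1, 15), (5, 12)])
READ a @v1: history=[(1, 15), (5, 12)] -> pick v1 -> 15
READ b @v1: history=[(2, 8), (3, 22), (4, 39)] -> no version <= 1 -> NONE
Read results in order: ['NONE', '8', '15', 'NONE']
NONE count = 2

Answer: 2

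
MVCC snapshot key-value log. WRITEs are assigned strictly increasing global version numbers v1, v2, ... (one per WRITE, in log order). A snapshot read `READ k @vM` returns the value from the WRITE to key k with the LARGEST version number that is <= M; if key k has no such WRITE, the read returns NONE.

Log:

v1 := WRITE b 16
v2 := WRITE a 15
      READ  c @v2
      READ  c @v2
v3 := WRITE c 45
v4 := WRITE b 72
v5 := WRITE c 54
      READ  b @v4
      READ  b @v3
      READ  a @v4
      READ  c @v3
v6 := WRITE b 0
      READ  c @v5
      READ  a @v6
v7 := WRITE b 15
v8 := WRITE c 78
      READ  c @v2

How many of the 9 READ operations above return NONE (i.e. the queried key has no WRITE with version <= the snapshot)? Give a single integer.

Answer: 3

Derivation:
v1: WRITE b=16  (b history now [(1, 16)])
v2: WRITE a=15  (a history now [(2, 15)])
READ c @v2: history=[] -> no version <= 2 -> NONE
READ c @v2: history=[] -> no version <= 2 -> NONE
v3: WRITE c=45  (c history now [(3, 45)])
v4: WRITE b=72  (b history now [(1, 16), (4, 72)])
v5: WRITE c=54  (c history now [(3, 45), (5, 54)])
READ b @v4: history=[(1, 16), (4, 72)] -> pick v4 -> 72
READ b @v3: history=[(1, 16), (4, 72)] -> pick v1 -> 16
READ a @v4: history=[(2, 15)] -> pick v2 -> 15
READ c @v3: history=[(3, 45), (5, 54)] -> pick v3 -> 45
v6: WRITE b=0  (b history now [(1, 16), (4, 72), (6, 0)])
READ c @v5: history=[(3, 45), (5, 54)] -> pick v5 -> 54
READ a @v6: history=[(2, 15)] -> pick v2 -> 15
v7: WRITE b=15  (b history now [(1, 16), (4, 72), (6, 0), (7, 15)])
v8: WRITE c=78  (c history now [(3, 45), (5, 54), (8, 78)])
READ c @v2: history=[(3, 45), (5, 54), (8, 78)] -> no version <= 2 -> NONE
Read results in order: ['NONE', 'NONE', '72', '16', '15', '45', '54', '15', 'NONE']
NONE count = 3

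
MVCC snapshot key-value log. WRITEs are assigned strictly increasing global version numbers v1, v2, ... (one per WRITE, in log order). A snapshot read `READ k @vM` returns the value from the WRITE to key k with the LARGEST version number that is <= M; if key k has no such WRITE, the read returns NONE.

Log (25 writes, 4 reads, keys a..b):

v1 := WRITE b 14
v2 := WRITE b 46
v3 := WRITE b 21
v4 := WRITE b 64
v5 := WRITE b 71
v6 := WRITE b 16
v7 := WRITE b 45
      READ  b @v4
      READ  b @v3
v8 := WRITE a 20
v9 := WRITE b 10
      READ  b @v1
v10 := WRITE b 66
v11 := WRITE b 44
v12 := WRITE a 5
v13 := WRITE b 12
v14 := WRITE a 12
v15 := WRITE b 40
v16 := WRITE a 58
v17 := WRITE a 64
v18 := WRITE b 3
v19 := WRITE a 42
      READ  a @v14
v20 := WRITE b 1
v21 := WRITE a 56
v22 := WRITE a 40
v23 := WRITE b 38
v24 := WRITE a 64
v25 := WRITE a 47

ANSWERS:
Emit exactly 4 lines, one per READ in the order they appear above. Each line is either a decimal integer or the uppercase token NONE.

Answer: 64
21
14
12

Derivation:
v1: WRITE b=14  (b history now [(1, 14)])
v2: WRITE b=46  (b history now [(1, 14), (2, 46)])
v3: WRITE b=21  (b history now [(1, 14), (2, 46), (3, 21)])
v4: WRITE b=64  (b history now [(1, 14), (2, 46), (3, 21), (4, 64)])
v5: WRITE b=71  (b history now [(1, 14), (2, 46), (3, 21), (4, 64), (5, 71)])
v6: WRITE b=16  (b history now [(1, 14), (2, 46), (3, 21), (4, 64), (5, 71), (6, 16)])
v7: WRITE b=45  (b history now [(1, 14), (2, 46), (3, 21), (4, 64), (5, 71), (6, 16), (7, 45)])
READ b @v4: history=[(1, 14), (2, 46), (3, 21), (4, 64), (5, 71), (6, 16), (7, 45)] -> pick v4 -> 64
READ b @v3: history=[(1, 14), (2, 46), (3, 21), (4, 64), (5, 71), (6, 16), (7, 45)] -> pick v3 -> 21
v8: WRITE a=20  (a history now [(8, 20)])
v9: WRITE b=10  (b history now [(1, 14), (2, 46), (3, 21), (4, 64), (5, 71), (6, 16), (7, 45), (9, 10)])
READ b @v1: history=[(1, 14), (2, 46), (3, 21), (4, 64), (5, 71), (6, 16), (7, 45), (9, 10)] -> pick v1 -> 14
v10: WRITE b=66  (b history now [(1, 14), (2, 46), (3, 21), (4, 64), (5, 71), (6, 16), (7, 45), (9, 10), (10, 66)])
v11: WRITE b=44  (b history now [(1, 14), (2, 46), (3, 21), (4, 64), (5, 71), (6, 16), (7, 45), (9, 10), (10, 66), (11, 44)])
v12: WRITE a=5  (a history now [(8, 20), (12, 5)])
v13: WRITE b=12  (b history now [(1, 14), (2, 46), (3, 21), (4, 64), (5, 71), (6, 16), (7, 45), (9, 10), (10, 66), (11, 44), (13, 12)])
v14: WRITE a=12  (a history now [(8, 20), (12, 5), (14, 12)])
v15: WRITE b=40  (b history now [(1, 14), (2, 46), (3, 21), (4, 64), (5, 71), (6, 16), (7, 45), (9, 10), (10, 66), (11, 44), (13, 12), (15, 40)])
v16: WRITE a=58  (a history now [(8, 20), (12, 5), (14, 12), (16, 58)])
v17: WRITE a=64  (a history now [(8, 20), (12, 5), (14, 12), (16, 58), (17, 64)])
v18: WRITE b=3  (b history now [(1, 14), (2, 46), (3, 21), (4, 64), (5, 71), (6, 16), (7, 45), (9, 10), (10, 66), (11, 44), (13, 12), (15, 40), (18, 3)])
v19: WRITE a=42  (a history now [(8, 20), (12, 5), (14, 12), (16, 58), (17, 64), (19, 42)])
READ a @v14: history=[(8, 20), (12, 5), (14, 12), (16, 58), (17, 64), (19, 42)] -> pick v14 -> 12
v20: WRITE b=1  (b history now [(1, 14), (2, 46), (3, 21), (4, 64), (5, 71), (6, 16), (7, 45), (9, 10), (10, 66), (11, 44), (13, 12), (15, 40), (18, 3), (20, 1)])
v21: WRITE a=56  (a history now [(8, 20), (12, 5), (14, 12), (16, 58), (17, 64), (19, 42), (21, 56)])
v22: WRITE a=40  (a history now [(8, 20), (12, 5), (14, 12), (16, 58), (17, 64), (19, 42), (21, 56), (22, 40)])
v23: WRITE b=38  (b history now [(1, 14), (2, 46), (3, 21), (4, 64), (5, 71), (6, 16), (7, 45), (9, 10), (10, 66), (11, 44), (13, 12), (15, 40), (18, 3), (20, 1), (23, 38)])
v24: WRITE a=64  (a history now [(8, 20), (12, 5), (14, 12), (16, 58), (17, 64), (19, 42), (21, 56), (22, 40), (24, 64)])
v25: WRITE a=47  (a history now [(8, 20), (12, 5), (14, 12), (16, 58), (17, 64), (19, 42), (21, 56), (22, 40), (24, 64), (25, 47)])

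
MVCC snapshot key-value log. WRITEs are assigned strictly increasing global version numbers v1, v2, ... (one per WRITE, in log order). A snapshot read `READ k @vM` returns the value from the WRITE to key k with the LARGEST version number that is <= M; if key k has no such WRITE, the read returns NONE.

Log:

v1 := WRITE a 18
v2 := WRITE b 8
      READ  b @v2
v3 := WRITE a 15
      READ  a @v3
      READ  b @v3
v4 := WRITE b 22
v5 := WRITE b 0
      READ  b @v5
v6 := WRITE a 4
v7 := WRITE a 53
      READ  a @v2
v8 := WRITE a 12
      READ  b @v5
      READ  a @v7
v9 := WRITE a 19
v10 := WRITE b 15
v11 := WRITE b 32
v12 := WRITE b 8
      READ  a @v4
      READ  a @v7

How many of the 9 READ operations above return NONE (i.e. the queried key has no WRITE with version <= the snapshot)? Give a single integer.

v1: WRITE a=18  (a history now [(1, 18)])
v2: WRITE b=8  (b history now [(2, 8)])
READ b @v2: history=[(2, 8)] -> pick v2 -> 8
v3: WRITE a=15  (a history now [(1, 18), (3, 15)])
READ a @v3: history=[(1, 18), (3, 15)] -> pick v3 -> 15
READ b @v3: history=[(2, 8)] -> pick v2 -> 8
v4: WRITE b=22  (b history now [(2, 8), (4, 22)])
v5: WRITE b=0  (b history now [(2, 8), (4, 22), (5, 0)])
READ b @v5: history=[(2, 8), (4, 22), (5, 0)] -> pick v5 -> 0
v6: WRITE a=4  (a history now [(1, 18), (3, 15), (6, 4)])
v7: WRITE a=53  (a history now [(1, 18), (3, 15), (6, 4), (7, 53)])
READ a @v2: history=[(1, 18), (3, 15), (6, 4), (7, 53)] -> pick v1 -> 18
v8: WRITE a=12  (a history now [(1, 18), (3, 15), (6, 4), (7, 53), (8, 12)])
READ b @v5: history=[(2, 8), (4, 22), (5, 0)] -> pick v5 -> 0
READ a @v7: history=[(1, 18), (3, 15), (6, 4), (7, 53), (8, 12)] -> pick v7 -> 53
v9: WRITE a=19  (a history now [(1, 18), (3, 15), (6, 4), (7, 53), (8, 12), (9, 19)])
v10: WRITE b=15  (b history now [(2, 8), (4, 22), (5, 0), (10, 15)])
v11: WRITE b=32  (b history now [(2, 8), (4, 22), (5, 0), (10, 15), (11, 32)])
v12: WRITE b=8  (b history now [(2, 8), (4, 22), (5, 0), (10, 15), (11, 32), (12, 8)])
READ a @v4: history=[(1, 18), (3, 15), (6, 4), (7, 53), (8, 12), (9, 19)] -> pick v3 -> 15
READ a @v7: history=[(1, 18), (3, 15), (6, 4), (7, 53), (8, 12), (9, 19)] -> pick v7 -> 53
Read results in order: ['8', '15', '8', '0', '18', '0', '53', '15', '53']
NONE count = 0

Answer: 0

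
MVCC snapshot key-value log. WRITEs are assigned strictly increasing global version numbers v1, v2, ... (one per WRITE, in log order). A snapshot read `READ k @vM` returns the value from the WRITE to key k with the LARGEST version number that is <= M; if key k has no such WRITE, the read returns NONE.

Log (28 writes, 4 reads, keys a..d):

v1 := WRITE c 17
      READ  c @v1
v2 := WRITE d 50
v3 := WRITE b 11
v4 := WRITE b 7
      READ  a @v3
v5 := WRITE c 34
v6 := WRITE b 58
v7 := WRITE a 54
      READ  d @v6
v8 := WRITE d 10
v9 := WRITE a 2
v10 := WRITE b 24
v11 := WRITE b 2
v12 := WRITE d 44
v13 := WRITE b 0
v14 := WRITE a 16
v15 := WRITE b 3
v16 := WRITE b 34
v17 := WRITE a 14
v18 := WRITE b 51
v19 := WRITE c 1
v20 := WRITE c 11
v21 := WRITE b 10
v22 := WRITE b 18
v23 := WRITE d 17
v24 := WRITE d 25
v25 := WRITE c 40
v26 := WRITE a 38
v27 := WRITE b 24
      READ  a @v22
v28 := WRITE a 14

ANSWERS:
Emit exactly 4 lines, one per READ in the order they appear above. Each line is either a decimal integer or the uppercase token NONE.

v1: WRITE c=17  (c history now [(1, 17)])
READ c @v1: history=[(1, 17)] -> pick v1 -> 17
v2: WRITE d=50  (d history now [(2, 50)])
v3: WRITE b=11  (b history now [(3, 11)])
v4: WRITE b=7  (b history now [(3, 11), (4, 7)])
READ a @v3: history=[] -> no version <= 3 -> NONE
v5: WRITE c=34  (c history now [(1, 17), (5, 34)])
v6: WRITE b=58  (b history now [(3, 11), (4, 7), (6, 58)])
v7: WRITE a=54  (a history now [(7, 54)])
READ d @v6: history=[(2, 50)] -> pick v2 -> 50
v8: WRITE d=10  (d history now [(2, 50), (8, 10)])
v9: WRITE a=2  (a history now [(7, 54), (9, 2)])
v10: WRITE b=24  (b history now [(3, 11), (4, 7), (6, 58), (10, 24)])
v11: WRITE b=2  (b history now [(3, 11), (4, 7), (6, 58), (10, 24), (11, 2)])
v12: WRITE d=44  (d history now [(2, 50), (8, 10), (12, 44)])
v13: WRITE b=0  (b history now [(3, 11), (4, 7), (6, 58), (10, 24), (11, 2), (13, 0)])
v14: WRITE a=16  (a history now [(7, 54), (9, 2), (14, 16)])
v15: WRITE b=3  (b history now [(3, 11), (4, 7), (6, 58), (10, 24), (11, 2), (13, 0), (15, 3)])
v16: WRITE b=34  (b history now [(3, 11), (4, 7), (6, 58), (10, 24), (11, 2), (13, 0), (15, 3), (16, 34)])
v17: WRITE a=14  (a history now [(7, 54), (9, 2), (14, 16), (17, 14)])
v18: WRITE b=51  (b history now [(3, 11), (4, 7), (6, 58), (10, 24), (11, 2), (13, 0), (15, 3), (16, 34), (18, 51)])
v19: WRITE c=1  (c history now [(1, 17), (5, 34), (19, 1)])
v20: WRITE c=11  (c history now [(1, 17), (5, 34), (19, 1), (20, 11)])
v21: WRITE b=10  (b history now [(3, 11), (4, 7), (6, 58), (10, 24), (11, 2), (13, 0), (15, 3), (16, 34), (18, 51), (21, 10)])
v22: WRITE b=18  (b history now [(3, 11), (4, 7), (6, 58), (10, 24), (11, 2), (13, 0), (15, 3), (16, 34), (18, 51), (21, 10), (22, 18)])
v23: WRITE d=17  (d history now [(2, 50), (8, 10), (12, 44), (23, 17)])
v24: WRITE d=25  (d history now [(2, 50), (8, 10), (12, 44), (23, 17), (24, 25)])
v25: WRITE c=40  (c history now [(1, 17), (5, 34), (19, 1), (20, 11), (25, 40)])
v26: WRITE a=38  (a history now [(7, 54), (9, 2), (14, 16), (17, 14), (26, 38)])
v27: WRITE b=24  (b history now [(3, 11), (4, 7), (6, 58), (10, 24), (11, 2), (13, 0), (15, 3), (16, 34), (18, 51), (21, 10), (22, 18), (27, 24)])
READ a @v22: history=[(7, 54), (9, 2), (14, 16), (17, 14), (26, 38)] -> pick v17 -> 14
v28: WRITE a=14  (a history now [(7, 54), (9, 2), (14, 16), (17, 14), (26, 38), (28, 14)])

Answer: 17
NONE
50
14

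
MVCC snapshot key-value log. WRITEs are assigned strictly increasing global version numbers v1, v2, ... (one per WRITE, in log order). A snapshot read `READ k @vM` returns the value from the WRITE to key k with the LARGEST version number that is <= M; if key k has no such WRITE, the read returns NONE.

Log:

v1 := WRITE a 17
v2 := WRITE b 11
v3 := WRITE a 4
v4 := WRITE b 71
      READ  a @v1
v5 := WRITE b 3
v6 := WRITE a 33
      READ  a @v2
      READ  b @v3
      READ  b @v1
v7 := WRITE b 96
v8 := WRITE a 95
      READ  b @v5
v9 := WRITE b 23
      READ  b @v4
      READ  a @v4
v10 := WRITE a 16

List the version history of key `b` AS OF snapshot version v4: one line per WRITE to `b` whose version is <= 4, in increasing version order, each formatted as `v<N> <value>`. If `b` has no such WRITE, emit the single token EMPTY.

Answer: v2 11
v4 71

Derivation:
Scan writes for key=b with version <= 4:
  v1 WRITE a 17 -> skip
  v2 WRITE b 11 -> keep
  v3 WRITE a 4 -> skip
  v4 WRITE b 71 -> keep
  v5 WRITE b 3 -> drop (> snap)
  v6 WRITE a 33 -> skip
  v7 WRITE b 96 -> drop (> snap)
  v8 WRITE a 95 -> skip
  v9 WRITE b 23 -> drop (> snap)
  v10 WRITE a 16 -> skip
Collected: [(2, 11), (4, 71)]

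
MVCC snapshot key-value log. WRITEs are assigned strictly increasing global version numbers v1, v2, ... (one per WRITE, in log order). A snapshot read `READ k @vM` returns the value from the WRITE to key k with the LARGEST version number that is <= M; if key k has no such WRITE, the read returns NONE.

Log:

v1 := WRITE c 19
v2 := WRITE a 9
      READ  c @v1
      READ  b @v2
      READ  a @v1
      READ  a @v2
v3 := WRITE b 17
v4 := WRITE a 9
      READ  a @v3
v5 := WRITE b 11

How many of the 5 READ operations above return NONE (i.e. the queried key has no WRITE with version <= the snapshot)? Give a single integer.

Answer: 2

Derivation:
v1: WRITE c=19  (c history now [(1, 19)])
v2: WRITE a=9  (a history now [(2, 9)])
READ c @v1: history=[(1, 19)] -> pick v1 -> 19
READ b @v2: history=[] -> no version <= 2 -> NONE
READ a @v1: history=[(2, 9)] -> no version <= 1 -> NONE
READ a @v2: history=[(2, 9)] -> pick v2 -> 9
v3: WRITE b=17  (b history now [(3, 17)])
v4: WRITE a=9  (a history now [(2, 9), (4, 9)])
READ a @v3: history=[(2, 9), (4, 9)] -> pick v2 -> 9
v5: WRITE b=11  (b history now [(3, 17), (5, 11)])
Read results in order: ['19', 'NONE', 'NONE', '9', '9']
NONE count = 2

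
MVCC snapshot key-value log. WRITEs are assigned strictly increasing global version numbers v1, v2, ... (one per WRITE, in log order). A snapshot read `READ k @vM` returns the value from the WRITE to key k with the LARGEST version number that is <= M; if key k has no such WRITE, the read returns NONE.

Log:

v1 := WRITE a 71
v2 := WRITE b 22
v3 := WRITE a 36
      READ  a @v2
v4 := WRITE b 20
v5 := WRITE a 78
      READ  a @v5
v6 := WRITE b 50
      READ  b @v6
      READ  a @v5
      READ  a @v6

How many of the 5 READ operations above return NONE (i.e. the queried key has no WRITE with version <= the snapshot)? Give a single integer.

v1: WRITE a=71  (a history now [(1, 71)])
v2: WRITE b=22  (b history now [(2, 22)])
v3: WRITE a=36  (a history now [(1, 71), (3, 36)])
READ a @v2: history=[(1, 71), (3, 36)] -> pick v1 -> 71
v4: WRITE b=20  (b history now [(2, 22), (4, 20)])
v5: WRITE a=78  (a history now [(1, 71), (3, 36), (5, 78)])
READ a @v5: history=[(1, 71), (3, 36), (5, 78)] -> pick v5 -> 78
v6: WRITE b=50  (b history now [(2, 22), (4, 20), (6, 50)])
READ b @v6: history=[(2, 22), (4, 20), (6, 50)] -> pick v6 -> 50
READ a @v5: history=[(1, 71), (3, 36), (5, 78)] -> pick v5 -> 78
READ a @v6: history=[(1, 71), (3, 36), (5, 78)] -> pick v5 -> 78
Read results in order: ['71', '78', '50', '78', '78']
NONE count = 0

Answer: 0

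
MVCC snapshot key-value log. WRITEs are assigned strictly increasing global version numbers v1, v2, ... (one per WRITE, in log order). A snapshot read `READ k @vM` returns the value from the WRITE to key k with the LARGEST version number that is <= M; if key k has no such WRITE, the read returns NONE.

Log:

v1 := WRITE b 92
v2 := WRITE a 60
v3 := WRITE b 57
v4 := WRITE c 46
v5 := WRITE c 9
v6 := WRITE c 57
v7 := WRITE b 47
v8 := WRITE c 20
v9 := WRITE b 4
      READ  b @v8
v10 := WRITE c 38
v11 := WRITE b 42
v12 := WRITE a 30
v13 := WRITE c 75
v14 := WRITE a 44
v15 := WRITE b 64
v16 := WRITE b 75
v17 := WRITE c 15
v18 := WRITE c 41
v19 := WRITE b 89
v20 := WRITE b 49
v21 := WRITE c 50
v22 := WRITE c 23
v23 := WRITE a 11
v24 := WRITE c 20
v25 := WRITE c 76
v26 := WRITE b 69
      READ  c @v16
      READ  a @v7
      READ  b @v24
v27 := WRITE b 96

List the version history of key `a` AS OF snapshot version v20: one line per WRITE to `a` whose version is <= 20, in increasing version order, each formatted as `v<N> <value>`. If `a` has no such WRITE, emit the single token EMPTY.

Answer: v2 60
v12 30
v14 44

Derivation:
Scan writes for key=a with version <= 20:
  v1 WRITE b 92 -> skip
  v2 WRITE a 60 -> keep
  v3 WRITE b 57 -> skip
  v4 WRITE c 46 -> skip
  v5 WRITE c 9 -> skip
  v6 WRITE c 57 -> skip
  v7 WRITE b 47 -> skip
  v8 WRITE c 20 -> skip
  v9 WRITE b 4 -> skip
  v10 WRITE c 38 -> skip
  v11 WRITE b 42 -> skip
  v12 WRITE a 30 -> keep
  v13 WRITE c 75 -> skip
  v14 WRITE a 44 -> keep
  v15 WRITE b 64 -> skip
  v16 WRITE b 75 -> skip
  v17 WRITE c 15 -> skip
  v18 WRITE c 41 -> skip
  v19 WRITE b 89 -> skip
  v20 WRITE b 49 -> skip
  v21 WRITE c 50 -> skip
  v22 WRITE c 23 -> skip
  v23 WRITE a 11 -> drop (> snap)
  v24 WRITE c 20 -> skip
  v25 WRITE c 76 -> skip
  v26 WRITE b 69 -> skip
  v27 WRITE b 96 -> skip
Collected: [(2, 60), (12, 30), (14, 44)]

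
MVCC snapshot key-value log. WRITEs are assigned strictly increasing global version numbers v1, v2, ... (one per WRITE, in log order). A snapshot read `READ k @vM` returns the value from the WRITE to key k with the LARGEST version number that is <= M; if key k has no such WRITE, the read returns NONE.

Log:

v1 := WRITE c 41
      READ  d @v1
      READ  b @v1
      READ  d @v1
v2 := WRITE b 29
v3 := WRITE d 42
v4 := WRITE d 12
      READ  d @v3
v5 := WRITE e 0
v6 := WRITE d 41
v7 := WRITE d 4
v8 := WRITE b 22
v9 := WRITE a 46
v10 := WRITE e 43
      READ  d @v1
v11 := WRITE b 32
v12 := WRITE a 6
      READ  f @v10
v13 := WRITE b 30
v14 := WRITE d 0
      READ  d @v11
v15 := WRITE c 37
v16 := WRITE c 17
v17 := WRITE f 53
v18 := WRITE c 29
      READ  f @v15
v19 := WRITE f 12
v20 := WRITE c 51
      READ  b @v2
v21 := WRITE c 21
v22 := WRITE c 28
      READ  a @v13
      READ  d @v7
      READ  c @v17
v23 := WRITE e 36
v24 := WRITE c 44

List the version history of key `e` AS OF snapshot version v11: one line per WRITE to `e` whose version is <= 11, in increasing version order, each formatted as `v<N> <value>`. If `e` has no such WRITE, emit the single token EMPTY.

Scan writes for key=e with version <= 11:
  v1 WRITE c 41 -> skip
  v2 WRITE b 29 -> skip
  v3 WRITE d 42 -> skip
  v4 WRITE d 12 -> skip
  v5 WRITE e 0 -> keep
  v6 WRITE d 41 -> skip
  v7 WRITE d 4 -> skip
  v8 WRITE b 22 -> skip
  v9 WRITE a 46 -> skip
  v10 WRITE e 43 -> keep
  v11 WRITE b 32 -> skip
  v12 WRITE a 6 -> skip
  v13 WRITE b 30 -> skip
  v14 WRITE d 0 -> skip
  v15 WRITE c 37 -> skip
  v16 WRITE c 17 -> skip
  v17 WRITE f 53 -> skip
  v18 WRITE c 29 -> skip
  v19 WRITE f 12 -> skip
  v20 WRITE c 51 -> skip
  v21 WRITE c 21 -> skip
  v22 WRITE c 28 -> skip
  v23 WRITE e 36 -> drop (> snap)
  v24 WRITE c 44 -> skip
Collected: [(5, 0), (10, 43)]

Answer: v5 0
v10 43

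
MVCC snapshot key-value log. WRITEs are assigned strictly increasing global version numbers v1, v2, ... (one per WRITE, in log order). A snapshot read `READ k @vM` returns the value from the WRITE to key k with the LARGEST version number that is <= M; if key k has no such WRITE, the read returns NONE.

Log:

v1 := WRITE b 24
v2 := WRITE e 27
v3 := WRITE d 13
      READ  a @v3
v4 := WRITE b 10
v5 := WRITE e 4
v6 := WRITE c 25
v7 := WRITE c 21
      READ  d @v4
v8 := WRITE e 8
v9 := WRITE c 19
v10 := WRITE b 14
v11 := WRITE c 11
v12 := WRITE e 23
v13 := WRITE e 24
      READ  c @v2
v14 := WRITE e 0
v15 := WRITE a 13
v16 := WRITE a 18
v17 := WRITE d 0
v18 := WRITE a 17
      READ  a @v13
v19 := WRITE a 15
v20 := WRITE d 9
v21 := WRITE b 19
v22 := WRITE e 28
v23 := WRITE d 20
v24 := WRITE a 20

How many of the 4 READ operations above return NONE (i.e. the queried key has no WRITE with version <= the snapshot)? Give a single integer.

Answer: 3

Derivation:
v1: WRITE b=24  (b history now [(1, 24)])
v2: WRITE e=27  (e history now [(2, 27)])
v3: WRITE d=13  (d history now [(3, 13)])
READ a @v3: history=[] -> no version <= 3 -> NONE
v4: WRITE b=10  (b history now [(1, 24), (4, 10)])
v5: WRITE e=4  (e history now [(2, 27), (5, 4)])
v6: WRITE c=25  (c history now [(6, 25)])
v7: WRITE c=21  (c history now [(6, 25), (7, 21)])
READ d @v4: history=[(3, 13)] -> pick v3 -> 13
v8: WRITE e=8  (e history now [(2, 27), (5, 4), (8, 8)])
v9: WRITE c=19  (c history now [(6, 25), (7, 21), (9, 19)])
v10: WRITE b=14  (b history now [(1, 24), (4, 10), (10, 14)])
v11: WRITE c=11  (c history now [(6, 25), (7, 21), (9, 19), (11, 11)])
v12: WRITE e=23  (e history now [(2, 27), (5, 4), (8, 8), (12, 23)])
v13: WRITE e=24  (e history now [(2, 27), (5, 4), (8, 8), (12, 23), (13, 24)])
READ c @v2: history=[(6, 25), (7, 21), (9, 19), (11, 11)] -> no version <= 2 -> NONE
v14: WRITE e=0  (e history now [(2, 27), (5, 4), (8, 8), (12, 23), (13, 24), (14, 0)])
v15: WRITE a=13  (a history now [(15, 13)])
v16: WRITE a=18  (a history now [(15, 13), (16, 18)])
v17: WRITE d=0  (d history now [(3, 13), (17, 0)])
v18: WRITE a=17  (a history now [(15, 13), (16, 18), (18, 17)])
READ a @v13: history=[(15, 13), (16, 18), (18, 17)] -> no version <= 13 -> NONE
v19: WRITE a=15  (a history now [(15, 13), (16, 18), (18, 17), (19, 15)])
v20: WRITE d=9  (d history now [(3, 13), (17, 0), (20, 9)])
v21: WRITE b=19  (b history now [(1, 24), (4, 10), (10, 14), (21, 19)])
v22: WRITE e=28  (e history now [(2, 27), (5, 4), (8, 8), (12, 23), (13, 24), (14, 0), (22, 28)])
v23: WRITE d=20  (d history now [(3, 13), (17, 0), (20, 9), (23, 20)])
v24: WRITE a=20  (a history now [(15, 13), (16, 18), (18, 17), (19, 15), (24, 20)])
Read results in order: ['NONE', '13', 'NONE', 'NONE']
NONE count = 3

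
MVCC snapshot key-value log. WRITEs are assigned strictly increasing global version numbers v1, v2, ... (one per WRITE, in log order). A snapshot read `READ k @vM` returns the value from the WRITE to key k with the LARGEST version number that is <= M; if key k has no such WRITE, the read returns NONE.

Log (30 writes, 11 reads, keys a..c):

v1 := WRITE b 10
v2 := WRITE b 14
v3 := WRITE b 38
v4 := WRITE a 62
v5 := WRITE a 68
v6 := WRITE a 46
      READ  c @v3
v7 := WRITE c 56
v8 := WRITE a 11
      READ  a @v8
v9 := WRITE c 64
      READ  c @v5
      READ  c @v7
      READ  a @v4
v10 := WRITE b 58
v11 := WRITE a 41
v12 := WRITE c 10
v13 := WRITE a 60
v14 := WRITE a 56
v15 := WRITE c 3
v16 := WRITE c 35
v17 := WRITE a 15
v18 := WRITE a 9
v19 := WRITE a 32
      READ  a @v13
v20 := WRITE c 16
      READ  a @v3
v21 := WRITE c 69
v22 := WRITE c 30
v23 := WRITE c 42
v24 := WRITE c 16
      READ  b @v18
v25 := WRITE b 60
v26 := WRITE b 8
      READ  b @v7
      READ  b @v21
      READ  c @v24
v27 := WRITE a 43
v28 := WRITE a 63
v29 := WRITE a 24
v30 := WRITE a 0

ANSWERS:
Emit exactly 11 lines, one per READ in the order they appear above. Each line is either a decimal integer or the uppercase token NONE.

v1: WRITE b=10  (b history now [(1, 10)])
v2: WRITE b=14  (b history now [(1, 10), (2, 14)])
v3: WRITE b=38  (b history now [(1, 10), (2, 14), (3, 38)])
v4: WRITE a=62  (a history now [(4, 62)])
v5: WRITE a=68  (a history now [(4, 62), (5, 68)])
v6: WRITE a=46  (a history now [(4, 62), (5, 68), (6, 46)])
READ c @v3: history=[] -> no version <= 3 -> NONE
v7: WRITE c=56  (c history now [(7, 56)])
v8: WRITE a=11  (a history now [(4, 62), (5, 68), (6, 46), (8, 11)])
READ a @v8: history=[(4, 62), (5, 68), (6, 46), (8, 11)] -> pick v8 -> 11
v9: WRITE c=64  (c history now [(7, 56), (9, 64)])
READ c @v5: history=[(7, 56), (9, 64)] -> no version <= 5 -> NONE
READ c @v7: history=[(7, 56), (9, 64)] -> pick v7 -> 56
READ a @v4: history=[(4, 62), (5, 68), (6, 46), (8, 11)] -> pick v4 -> 62
v10: WRITE b=58  (b history now [(1, 10), (2, 14), (3, 38), (10, 58)])
v11: WRITE a=41  (a history now [(4, 62), (5, 68), (6, 46), (8, 11), (11, 41)])
v12: WRITE c=10  (c history now [(7, 56), (9, 64), (12, 10)])
v13: WRITE a=60  (a history now [(4, 62), (5, 68), (6, 46), (8, 11), (11, 41), (13, 60)])
v14: WRITE a=56  (a history now [(4, 62), (5, 68), (6, 46), (8, 11), (11, 41), (13, 60), (14, 56)])
v15: WRITE c=3  (c history now [(7, 56), (9, 64), (12, 10), (15, 3)])
v16: WRITE c=35  (c history now [(7, 56), (9, 64), (12, 10), (15, 3), (16, 35)])
v17: WRITE a=15  (a history now [(4, 62), (5, 68), (6, 46), (8, 11), (11, 41), (13, 60), (14, 56), (17, 15)])
v18: WRITE a=9  (a history now [(4, 62), (5, 68), (6, 46), (8, 11), (11, 41), (13, 60), (14, 56), (17, 15), (18, 9)])
v19: WRITE a=32  (a history now [(4, 62), (5, 68), (6, 46), (8, 11), (11, 41), (13, 60), (14, 56), (17, 15), (18, 9), (19, 32)])
READ a @v13: history=[(4, 62), (5, 68), (6, 46), (8, 11), (11, 41), (13, 60), (14, 56), (17, 15), (18, 9), (19, 32)] -> pick v13 -> 60
v20: WRITE c=16  (c history now [(7, 56), (9, 64), (12, 10), (15, 3), (16, 35), (20, 16)])
READ a @v3: history=[(4, 62), (5, 68), (6, 46), (8, 11), (11, 41), (13, 60), (14, 56), (17, 15), (18, 9), (19, 32)] -> no version <= 3 -> NONE
v21: WRITE c=69  (c history now [(7, 56), (9, 64), (12, 10), (15, 3), (16, 35), (20, 16), (21, 69)])
v22: WRITE c=30  (c history now [(7, 56), (9, 64), (12, 10), (15, 3), (16, 35), (20, 16), (21, 69), (22, 30)])
v23: WRITE c=42  (c history now [(7, 56), (9, 64), (12, 10), (15, 3), (16, 35), (20, 16), (21, 69), (22, 30), (23, 42)])
v24: WRITE c=16  (c history now [(7, 56), (9, 64), (12, 10), (15, 3), (16, 35), (20, 16), (21, 69), (22, 30), (23, 42), (24, 16)])
READ b @v18: history=[(1, 10), (2, 14), (3, 38), (10, 58)] -> pick v10 -> 58
v25: WRITE b=60  (b history now [(1, 10), (2, 14), (3, 38), (10, 58), (25, 60)])
v26: WRITE b=8  (b history now [(1, 10), (2, 14), (3, 38), (10, 58), (25, 60), (26, 8)])
READ b @v7: history=[(1, 10), (2, 14), (3, 38), (10, 58), (25, 60), (26, 8)] -> pick v3 -> 38
READ b @v21: history=[(1, 10), (2, 14), (3, 38), (10, 58), (25, 60), (26, 8)] -> pick v10 -> 58
READ c @v24: history=[(7, 56), (9, 64), (12, 10), (15, 3), (16, 35), (20, 16), (21, 69), (22, 30), (23, 42), (24, 16)] -> pick v24 -> 16
v27: WRITE a=43  (a history now [(4, 62), (5, 68), (6, 46), (8, 11), (11, 41), (13, 60), (14, 56), (17, 15), (18, 9), (19, 32), (27, 43)])
v28: WRITE a=63  (a history now [(4, 62), (5, 68), (6, 46), (8, 11), (11, 41), (13, 60), (14, 56), (17, 15), (18, 9), (19, 32), (27, 43), (28, 63)])
v29: WRITE a=24  (a history now [(4, 62), (5, 68), (6, 46), (8, 11), (11, 41), (13, 60), (14, 56), (17, 15), (18, 9), (19, 32), (27, 43), (28, 63), (29, 24)])
v30: WRITE a=0  (a history now [(4, 62), (5, 68), (6, 46), (8, 11), (11, 41), (13, 60), (14, 56), (17, 15), (18, 9), (19, 32), (27, 43), (28, 63), (29, 24), (30, 0)])

Answer: NONE
11
NONE
56
62
60
NONE
58
38
58
16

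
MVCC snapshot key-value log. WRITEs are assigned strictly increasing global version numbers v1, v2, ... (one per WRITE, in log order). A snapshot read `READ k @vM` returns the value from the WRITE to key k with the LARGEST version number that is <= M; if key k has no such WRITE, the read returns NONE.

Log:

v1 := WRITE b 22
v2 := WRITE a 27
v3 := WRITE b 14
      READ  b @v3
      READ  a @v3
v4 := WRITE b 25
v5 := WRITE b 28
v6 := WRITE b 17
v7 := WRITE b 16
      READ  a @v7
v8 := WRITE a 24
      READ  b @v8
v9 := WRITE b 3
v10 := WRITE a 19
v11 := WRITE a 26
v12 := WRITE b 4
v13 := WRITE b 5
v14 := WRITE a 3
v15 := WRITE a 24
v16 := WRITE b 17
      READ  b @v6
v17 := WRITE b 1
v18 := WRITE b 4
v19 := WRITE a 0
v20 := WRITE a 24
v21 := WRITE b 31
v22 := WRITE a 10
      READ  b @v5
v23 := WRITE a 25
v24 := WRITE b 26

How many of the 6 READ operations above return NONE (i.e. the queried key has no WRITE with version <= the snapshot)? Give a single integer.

Answer: 0

Derivation:
v1: WRITE b=22  (b history now [(1, 22)])
v2: WRITE a=27  (a history now [(2, 27)])
v3: WRITE b=14  (b history now [(1, 22), (3, 14)])
READ b @v3: history=[(1, 22), (3, 14)] -> pick v3 -> 14
READ a @v3: history=[(2, 27)] -> pick v2 -> 27
v4: WRITE b=25  (b history now [(1, 22), (3, 14), (4, 25)])
v5: WRITE b=28  (b history now [(1, 22), (3, 14), (4, 25), (5, 28)])
v6: WRITE b=17  (b history now [(1, 22), (3, 14), (4, 25), (5, 28), (6, 17)])
v7: WRITE b=16  (b history now [(1, 22), (3, 14), (4, 25), (5, 28), (6, 17), (7, 16)])
READ a @v7: history=[(2, 27)] -> pick v2 -> 27
v8: WRITE a=24  (a history now [(2, 27), (8, 24)])
READ b @v8: history=[(1, 22), (3, 14), (4, 25), (5, 28), (6, 17), (7, 16)] -> pick v7 -> 16
v9: WRITE b=3  (b history now [(1, 22), (3, 14), (4, 25), (5, 28), (6, 17), (7, 16), (9, 3)])
v10: WRITE a=19  (a history now [(2, 27), (8, 24), (10, 19)])
v11: WRITE a=26  (a history now [(2, 27), (8, 24), (10, 19), (11, 26)])
v12: WRITE b=4  (b history now [(1, 22), (3, 14), (4, 25), (5, 28), (6, 17), (7, 16), (9, 3), (12, 4)])
v13: WRITE b=5  (b history now [(1, 22), (3, 14), (4, 25), (5, 28), (6, 17), (7, 16), (9, 3), (12, 4), (13, 5)])
v14: WRITE a=3  (a history now [(2, 27), (8, 24), (10, 19), (11, 26), (14, 3)])
v15: WRITE a=24  (a history now [(2, 27), (8, 24), (10, 19), (11, 26), (14, 3), (15, 24)])
v16: WRITE b=17  (b history now [(1, 22), (3, 14), (4, 25), (5, 28), (6, 17), (7, 16), (9, 3), (12, 4), (13, 5), (16, 17)])
READ b @v6: history=[(1, 22), (3, 14), (4, 25), (5, 28), (6, 17), (7, 16), (9, 3), (12, 4), (13, 5), (16, 17)] -> pick v6 -> 17
v17: WRITE b=1  (b history now [(1, 22), (3, 14), (4, 25), (5, 28), (6, 17), (7, 16), (9, 3), (12, 4), (13, 5), (16, 17), (17, 1)])
v18: WRITE b=4  (b history now [(1, 22), (3, 14), (4, 25), (5, 28), (6, 17), (7, 16), (9, 3), (12, 4), (13, 5), (16, 17), (17, 1), (18, 4)])
v19: WRITE a=0  (a history now [(2, 27), (8, 24), (10, 19), (11, 26), (14, 3), (15, 24), (19, 0)])
v20: WRITE a=24  (a history now [(2, 27), (8, 24), (10, 19), (11, 26), (14, 3), (15, 24), (19, 0), (20, 24)])
v21: WRITE b=31  (b history now [(1, 22), (3, 14), (4, 25), (5, 28), (6, 17), (7, 16), (9, 3), (12, 4), (13, 5), (16, 17), (17, 1), (18, 4), (21, 31)])
v22: WRITE a=10  (a history now [(2, 27), (8, 24), (10, 19), (11, 26), (14, 3), (15, 24), (19, 0), (20, 24), (22, 10)])
READ b @v5: history=[(1, 22), (3, 14), (4, 25), (5, 28), (6, 17), (7, 16), (9, 3), (12, 4), (13, 5), (16, 17), (17, 1), (18, 4), (21, 31)] -> pick v5 -> 28
v23: WRITE a=25  (a history now [(2, 27), (8, 24), (10, 19), (11, 26), (14, 3), (15, 24), (19, 0), (20, 24), (22, 10), (23, 25)])
v24: WRITE b=26  (b history now [(1, 22), (3, 14), (4, 25), (5, 28), (6, 17), (7, 16), (9, 3), (12, 4), (13, 5), (16, 17), (17, 1), (18, 4), (21, 31), (24, 26)])
Read results in order: ['14', '27', '27', '16', '17', '28']
NONE count = 0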